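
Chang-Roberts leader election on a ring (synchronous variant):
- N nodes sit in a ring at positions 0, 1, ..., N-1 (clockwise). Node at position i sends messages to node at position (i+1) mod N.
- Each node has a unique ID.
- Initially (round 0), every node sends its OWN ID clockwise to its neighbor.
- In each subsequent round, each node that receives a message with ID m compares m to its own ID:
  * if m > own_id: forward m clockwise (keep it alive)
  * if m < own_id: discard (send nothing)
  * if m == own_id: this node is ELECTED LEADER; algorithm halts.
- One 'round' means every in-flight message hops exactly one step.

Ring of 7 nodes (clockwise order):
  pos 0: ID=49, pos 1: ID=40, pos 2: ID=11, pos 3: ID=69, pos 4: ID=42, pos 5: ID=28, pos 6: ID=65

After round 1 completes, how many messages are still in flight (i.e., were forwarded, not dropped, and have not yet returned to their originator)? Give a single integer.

Answer: 5

Derivation:
Round 1: pos1(id40) recv 49: fwd; pos2(id11) recv 40: fwd; pos3(id69) recv 11: drop; pos4(id42) recv 69: fwd; pos5(id28) recv 42: fwd; pos6(id65) recv 28: drop; pos0(id49) recv 65: fwd
After round 1: 5 messages still in flight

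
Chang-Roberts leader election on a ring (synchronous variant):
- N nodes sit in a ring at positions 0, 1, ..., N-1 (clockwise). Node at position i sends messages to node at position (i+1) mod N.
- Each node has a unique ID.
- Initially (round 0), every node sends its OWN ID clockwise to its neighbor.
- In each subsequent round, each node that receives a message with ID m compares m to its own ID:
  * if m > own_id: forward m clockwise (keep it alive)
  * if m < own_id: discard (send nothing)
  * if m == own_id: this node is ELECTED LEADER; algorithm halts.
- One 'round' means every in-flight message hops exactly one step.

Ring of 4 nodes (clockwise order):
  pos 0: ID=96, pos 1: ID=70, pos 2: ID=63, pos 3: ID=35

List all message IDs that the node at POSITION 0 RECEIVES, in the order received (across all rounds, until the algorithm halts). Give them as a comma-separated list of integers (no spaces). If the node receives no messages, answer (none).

Answer: 35,63,70,96

Derivation:
Round 1: pos1(id70) recv 96: fwd; pos2(id63) recv 70: fwd; pos3(id35) recv 63: fwd; pos0(id96) recv 35: drop
Round 2: pos2(id63) recv 96: fwd; pos3(id35) recv 70: fwd; pos0(id96) recv 63: drop
Round 3: pos3(id35) recv 96: fwd; pos0(id96) recv 70: drop
Round 4: pos0(id96) recv 96: ELECTED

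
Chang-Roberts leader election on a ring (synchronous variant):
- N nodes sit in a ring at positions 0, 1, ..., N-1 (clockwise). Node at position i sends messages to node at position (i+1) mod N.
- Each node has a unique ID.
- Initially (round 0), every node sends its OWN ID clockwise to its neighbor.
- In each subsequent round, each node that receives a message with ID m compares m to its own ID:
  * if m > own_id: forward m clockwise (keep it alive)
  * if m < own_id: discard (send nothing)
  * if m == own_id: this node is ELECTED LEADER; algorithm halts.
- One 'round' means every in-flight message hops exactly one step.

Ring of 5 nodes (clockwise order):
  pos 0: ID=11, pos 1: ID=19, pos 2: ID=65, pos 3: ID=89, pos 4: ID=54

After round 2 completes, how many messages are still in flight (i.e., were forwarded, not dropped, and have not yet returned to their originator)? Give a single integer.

Answer: 2

Derivation:
Round 1: pos1(id19) recv 11: drop; pos2(id65) recv 19: drop; pos3(id89) recv 65: drop; pos4(id54) recv 89: fwd; pos0(id11) recv 54: fwd
Round 2: pos0(id11) recv 89: fwd; pos1(id19) recv 54: fwd
After round 2: 2 messages still in flight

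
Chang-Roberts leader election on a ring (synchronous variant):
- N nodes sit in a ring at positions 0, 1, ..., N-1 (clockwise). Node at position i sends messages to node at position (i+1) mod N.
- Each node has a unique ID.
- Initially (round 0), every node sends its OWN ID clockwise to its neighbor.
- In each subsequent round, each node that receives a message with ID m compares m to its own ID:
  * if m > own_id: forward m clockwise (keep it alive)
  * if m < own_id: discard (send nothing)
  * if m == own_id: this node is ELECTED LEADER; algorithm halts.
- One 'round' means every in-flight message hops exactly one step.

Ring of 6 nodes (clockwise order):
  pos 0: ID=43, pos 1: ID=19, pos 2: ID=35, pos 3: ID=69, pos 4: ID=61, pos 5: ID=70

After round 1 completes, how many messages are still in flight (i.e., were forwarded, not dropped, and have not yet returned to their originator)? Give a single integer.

Answer: 3

Derivation:
Round 1: pos1(id19) recv 43: fwd; pos2(id35) recv 19: drop; pos3(id69) recv 35: drop; pos4(id61) recv 69: fwd; pos5(id70) recv 61: drop; pos0(id43) recv 70: fwd
After round 1: 3 messages still in flight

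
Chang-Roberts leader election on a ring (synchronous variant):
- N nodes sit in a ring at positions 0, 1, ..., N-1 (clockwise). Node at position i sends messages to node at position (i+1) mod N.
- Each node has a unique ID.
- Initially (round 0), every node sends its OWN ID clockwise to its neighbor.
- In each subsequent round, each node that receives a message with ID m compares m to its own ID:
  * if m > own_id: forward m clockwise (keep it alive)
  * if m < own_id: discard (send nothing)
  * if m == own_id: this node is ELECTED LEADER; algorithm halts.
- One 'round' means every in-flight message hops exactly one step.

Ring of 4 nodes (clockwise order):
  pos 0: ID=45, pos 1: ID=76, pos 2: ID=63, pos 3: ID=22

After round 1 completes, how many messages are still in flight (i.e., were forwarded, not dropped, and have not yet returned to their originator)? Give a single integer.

Answer: 2

Derivation:
Round 1: pos1(id76) recv 45: drop; pos2(id63) recv 76: fwd; pos3(id22) recv 63: fwd; pos0(id45) recv 22: drop
After round 1: 2 messages still in flight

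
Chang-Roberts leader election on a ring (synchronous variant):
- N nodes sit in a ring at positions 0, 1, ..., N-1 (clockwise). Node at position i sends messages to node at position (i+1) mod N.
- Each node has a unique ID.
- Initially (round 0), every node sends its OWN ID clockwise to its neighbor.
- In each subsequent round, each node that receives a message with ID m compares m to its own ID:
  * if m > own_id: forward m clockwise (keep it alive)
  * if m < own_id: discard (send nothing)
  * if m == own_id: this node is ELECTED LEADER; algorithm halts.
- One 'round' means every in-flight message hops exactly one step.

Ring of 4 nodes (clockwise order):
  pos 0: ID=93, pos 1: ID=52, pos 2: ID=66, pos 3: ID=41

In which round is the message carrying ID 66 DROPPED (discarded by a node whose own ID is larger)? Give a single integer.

Round 1: pos1(id52) recv 93: fwd; pos2(id66) recv 52: drop; pos3(id41) recv 66: fwd; pos0(id93) recv 41: drop
Round 2: pos2(id66) recv 93: fwd; pos0(id93) recv 66: drop
Round 3: pos3(id41) recv 93: fwd
Round 4: pos0(id93) recv 93: ELECTED
Message ID 66 originates at pos 2; dropped at pos 0 in round 2

Answer: 2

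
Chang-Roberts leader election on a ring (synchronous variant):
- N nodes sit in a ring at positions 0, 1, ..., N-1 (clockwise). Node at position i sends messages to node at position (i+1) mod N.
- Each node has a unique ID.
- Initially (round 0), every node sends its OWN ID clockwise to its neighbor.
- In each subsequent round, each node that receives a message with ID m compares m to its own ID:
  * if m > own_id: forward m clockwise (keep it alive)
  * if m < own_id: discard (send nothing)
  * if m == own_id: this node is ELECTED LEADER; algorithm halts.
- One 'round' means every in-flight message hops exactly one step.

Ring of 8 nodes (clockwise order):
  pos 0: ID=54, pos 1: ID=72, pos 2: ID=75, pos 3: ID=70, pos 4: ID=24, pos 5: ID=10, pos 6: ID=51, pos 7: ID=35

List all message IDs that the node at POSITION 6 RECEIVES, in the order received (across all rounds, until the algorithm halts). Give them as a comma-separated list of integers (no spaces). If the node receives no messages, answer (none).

Round 1: pos1(id72) recv 54: drop; pos2(id75) recv 72: drop; pos3(id70) recv 75: fwd; pos4(id24) recv 70: fwd; pos5(id10) recv 24: fwd; pos6(id51) recv 10: drop; pos7(id35) recv 51: fwd; pos0(id54) recv 35: drop
Round 2: pos4(id24) recv 75: fwd; pos5(id10) recv 70: fwd; pos6(id51) recv 24: drop; pos0(id54) recv 51: drop
Round 3: pos5(id10) recv 75: fwd; pos6(id51) recv 70: fwd
Round 4: pos6(id51) recv 75: fwd; pos7(id35) recv 70: fwd
Round 5: pos7(id35) recv 75: fwd; pos0(id54) recv 70: fwd
Round 6: pos0(id54) recv 75: fwd; pos1(id72) recv 70: drop
Round 7: pos1(id72) recv 75: fwd
Round 8: pos2(id75) recv 75: ELECTED

Answer: 10,24,70,75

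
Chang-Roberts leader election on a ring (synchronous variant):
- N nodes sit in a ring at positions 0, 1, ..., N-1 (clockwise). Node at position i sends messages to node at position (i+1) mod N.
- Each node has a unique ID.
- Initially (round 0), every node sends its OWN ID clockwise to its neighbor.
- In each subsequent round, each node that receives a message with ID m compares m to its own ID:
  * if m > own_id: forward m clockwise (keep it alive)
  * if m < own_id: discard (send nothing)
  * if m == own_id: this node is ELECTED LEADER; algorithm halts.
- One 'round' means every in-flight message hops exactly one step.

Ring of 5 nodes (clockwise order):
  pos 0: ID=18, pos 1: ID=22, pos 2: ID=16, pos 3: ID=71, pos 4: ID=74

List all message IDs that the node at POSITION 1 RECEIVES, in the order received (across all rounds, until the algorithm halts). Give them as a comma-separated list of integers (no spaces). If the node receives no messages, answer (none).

Round 1: pos1(id22) recv 18: drop; pos2(id16) recv 22: fwd; pos3(id71) recv 16: drop; pos4(id74) recv 71: drop; pos0(id18) recv 74: fwd
Round 2: pos3(id71) recv 22: drop; pos1(id22) recv 74: fwd
Round 3: pos2(id16) recv 74: fwd
Round 4: pos3(id71) recv 74: fwd
Round 5: pos4(id74) recv 74: ELECTED

Answer: 18,74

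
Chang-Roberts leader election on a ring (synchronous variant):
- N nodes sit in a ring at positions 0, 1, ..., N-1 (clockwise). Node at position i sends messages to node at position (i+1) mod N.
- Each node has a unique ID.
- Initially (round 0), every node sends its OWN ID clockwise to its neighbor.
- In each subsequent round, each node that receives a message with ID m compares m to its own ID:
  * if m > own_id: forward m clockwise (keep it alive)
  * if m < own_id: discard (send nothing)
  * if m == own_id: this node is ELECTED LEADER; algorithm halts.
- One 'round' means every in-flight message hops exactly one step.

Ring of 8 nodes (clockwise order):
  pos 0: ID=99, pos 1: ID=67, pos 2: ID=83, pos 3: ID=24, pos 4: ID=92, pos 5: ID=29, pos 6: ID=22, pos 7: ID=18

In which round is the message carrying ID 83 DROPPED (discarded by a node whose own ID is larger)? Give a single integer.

Answer: 2

Derivation:
Round 1: pos1(id67) recv 99: fwd; pos2(id83) recv 67: drop; pos3(id24) recv 83: fwd; pos4(id92) recv 24: drop; pos5(id29) recv 92: fwd; pos6(id22) recv 29: fwd; pos7(id18) recv 22: fwd; pos0(id99) recv 18: drop
Round 2: pos2(id83) recv 99: fwd; pos4(id92) recv 83: drop; pos6(id22) recv 92: fwd; pos7(id18) recv 29: fwd; pos0(id99) recv 22: drop
Round 3: pos3(id24) recv 99: fwd; pos7(id18) recv 92: fwd; pos0(id99) recv 29: drop
Round 4: pos4(id92) recv 99: fwd; pos0(id99) recv 92: drop
Round 5: pos5(id29) recv 99: fwd
Round 6: pos6(id22) recv 99: fwd
Round 7: pos7(id18) recv 99: fwd
Round 8: pos0(id99) recv 99: ELECTED
Message ID 83 originates at pos 2; dropped at pos 4 in round 2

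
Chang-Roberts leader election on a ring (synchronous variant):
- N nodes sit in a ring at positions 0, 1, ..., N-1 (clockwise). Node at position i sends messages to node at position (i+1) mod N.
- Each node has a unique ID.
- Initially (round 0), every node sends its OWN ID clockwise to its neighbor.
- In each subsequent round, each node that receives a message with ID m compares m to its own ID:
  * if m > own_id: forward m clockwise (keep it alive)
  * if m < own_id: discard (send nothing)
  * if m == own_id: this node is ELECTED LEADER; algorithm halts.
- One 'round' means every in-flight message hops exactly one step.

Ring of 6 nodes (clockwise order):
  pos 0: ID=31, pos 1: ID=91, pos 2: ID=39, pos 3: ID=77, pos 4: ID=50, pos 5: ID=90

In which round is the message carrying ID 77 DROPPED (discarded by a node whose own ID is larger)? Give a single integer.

Round 1: pos1(id91) recv 31: drop; pos2(id39) recv 91: fwd; pos3(id77) recv 39: drop; pos4(id50) recv 77: fwd; pos5(id90) recv 50: drop; pos0(id31) recv 90: fwd
Round 2: pos3(id77) recv 91: fwd; pos5(id90) recv 77: drop; pos1(id91) recv 90: drop
Round 3: pos4(id50) recv 91: fwd
Round 4: pos5(id90) recv 91: fwd
Round 5: pos0(id31) recv 91: fwd
Round 6: pos1(id91) recv 91: ELECTED
Message ID 77 originates at pos 3; dropped at pos 5 in round 2

Answer: 2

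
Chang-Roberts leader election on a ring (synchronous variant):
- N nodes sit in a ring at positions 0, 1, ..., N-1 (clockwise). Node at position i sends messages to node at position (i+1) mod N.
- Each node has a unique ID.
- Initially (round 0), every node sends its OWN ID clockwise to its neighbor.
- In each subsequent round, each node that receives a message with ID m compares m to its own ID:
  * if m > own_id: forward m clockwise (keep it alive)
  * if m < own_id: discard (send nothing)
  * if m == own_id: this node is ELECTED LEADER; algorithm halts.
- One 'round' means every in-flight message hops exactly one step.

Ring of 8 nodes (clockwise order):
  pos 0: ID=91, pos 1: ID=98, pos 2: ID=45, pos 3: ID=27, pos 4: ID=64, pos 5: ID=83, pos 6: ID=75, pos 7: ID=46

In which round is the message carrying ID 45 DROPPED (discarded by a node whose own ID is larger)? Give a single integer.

Round 1: pos1(id98) recv 91: drop; pos2(id45) recv 98: fwd; pos3(id27) recv 45: fwd; pos4(id64) recv 27: drop; pos5(id83) recv 64: drop; pos6(id75) recv 83: fwd; pos7(id46) recv 75: fwd; pos0(id91) recv 46: drop
Round 2: pos3(id27) recv 98: fwd; pos4(id64) recv 45: drop; pos7(id46) recv 83: fwd; pos0(id91) recv 75: drop
Round 3: pos4(id64) recv 98: fwd; pos0(id91) recv 83: drop
Round 4: pos5(id83) recv 98: fwd
Round 5: pos6(id75) recv 98: fwd
Round 6: pos7(id46) recv 98: fwd
Round 7: pos0(id91) recv 98: fwd
Round 8: pos1(id98) recv 98: ELECTED
Message ID 45 originates at pos 2; dropped at pos 4 in round 2

Answer: 2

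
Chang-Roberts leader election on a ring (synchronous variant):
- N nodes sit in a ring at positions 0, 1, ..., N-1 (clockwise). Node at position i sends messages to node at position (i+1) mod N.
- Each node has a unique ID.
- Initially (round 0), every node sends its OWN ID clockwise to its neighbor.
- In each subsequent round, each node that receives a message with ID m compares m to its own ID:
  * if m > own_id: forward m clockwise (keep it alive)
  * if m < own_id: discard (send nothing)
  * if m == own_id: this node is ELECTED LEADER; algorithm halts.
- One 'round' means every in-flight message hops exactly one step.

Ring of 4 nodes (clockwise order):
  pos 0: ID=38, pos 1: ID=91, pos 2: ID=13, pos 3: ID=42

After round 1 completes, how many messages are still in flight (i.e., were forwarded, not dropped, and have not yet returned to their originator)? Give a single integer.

Round 1: pos1(id91) recv 38: drop; pos2(id13) recv 91: fwd; pos3(id42) recv 13: drop; pos0(id38) recv 42: fwd
After round 1: 2 messages still in flight

Answer: 2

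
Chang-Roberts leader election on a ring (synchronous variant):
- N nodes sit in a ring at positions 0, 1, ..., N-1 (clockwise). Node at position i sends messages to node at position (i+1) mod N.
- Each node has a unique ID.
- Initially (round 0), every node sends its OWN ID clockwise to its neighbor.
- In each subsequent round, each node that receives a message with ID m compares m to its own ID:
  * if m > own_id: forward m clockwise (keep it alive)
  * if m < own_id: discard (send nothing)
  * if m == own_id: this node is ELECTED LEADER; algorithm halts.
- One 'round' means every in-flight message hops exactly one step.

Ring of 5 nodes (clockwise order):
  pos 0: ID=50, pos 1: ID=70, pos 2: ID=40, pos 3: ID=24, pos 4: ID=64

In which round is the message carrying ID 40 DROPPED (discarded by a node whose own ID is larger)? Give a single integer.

Round 1: pos1(id70) recv 50: drop; pos2(id40) recv 70: fwd; pos3(id24) recv 40: fwd; pos4(id64) recv 24: drop; pos0(id50) recv 64: fwd
Round 2: pos3(id24) recv 70: fwd; pos4(id64) recv 40: drop; pos1(id70) recv 64: drop
Round 3: pos4(id64) recv 70: fwd
Round 4: pos0(id50) recv 70: fwd
Round 5: pos1(id70) recv 70: ELECTED
Message ID 40 originates at pos 2; dropped at pos 4 in round 2

Answer: 2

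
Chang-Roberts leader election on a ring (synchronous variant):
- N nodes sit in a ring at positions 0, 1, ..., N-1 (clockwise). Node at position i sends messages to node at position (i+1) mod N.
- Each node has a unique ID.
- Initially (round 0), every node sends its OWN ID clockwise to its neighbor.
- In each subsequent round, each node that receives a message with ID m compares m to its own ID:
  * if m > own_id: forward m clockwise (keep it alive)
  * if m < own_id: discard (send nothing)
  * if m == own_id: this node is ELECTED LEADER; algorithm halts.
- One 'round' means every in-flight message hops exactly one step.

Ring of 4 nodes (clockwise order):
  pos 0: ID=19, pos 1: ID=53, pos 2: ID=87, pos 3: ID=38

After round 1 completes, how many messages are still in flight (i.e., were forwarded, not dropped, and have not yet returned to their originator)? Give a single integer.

Answer: 2

Derivation:
Round 1: pos1(id53) recv 19: drop; pos2(id87) recv 53: drop; pos3(id38) recv 87: fwd; pos0(id19) recv 38: fwd
After round 1: 2 messages still in flight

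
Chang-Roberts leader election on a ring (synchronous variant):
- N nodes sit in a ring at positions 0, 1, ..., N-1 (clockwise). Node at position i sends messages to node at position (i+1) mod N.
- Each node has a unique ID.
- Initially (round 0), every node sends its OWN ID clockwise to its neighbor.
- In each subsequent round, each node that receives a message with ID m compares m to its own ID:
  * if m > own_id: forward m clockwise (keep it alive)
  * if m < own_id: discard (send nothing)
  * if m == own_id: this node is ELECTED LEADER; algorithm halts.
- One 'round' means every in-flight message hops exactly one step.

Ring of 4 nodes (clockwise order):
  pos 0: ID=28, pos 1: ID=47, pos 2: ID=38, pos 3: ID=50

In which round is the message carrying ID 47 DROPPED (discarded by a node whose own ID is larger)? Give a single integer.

Round 1: pos1(id47) recv 28: drop; pos2(id38) recv 47: fwd; pos3(id50) recv 38: drop; pos0(id28) recv 50: fwd
Round 2: pos3(id50) recv 47: drop; pos1(id47) recv 50: fwd
Round 3: pos2(id38) recv 50: fwd
Round 4: pos3(id50) recv 50: ELECTED
Message ID 47 originates at pos 1; dropped at pos 3 in round 2

Answer: 2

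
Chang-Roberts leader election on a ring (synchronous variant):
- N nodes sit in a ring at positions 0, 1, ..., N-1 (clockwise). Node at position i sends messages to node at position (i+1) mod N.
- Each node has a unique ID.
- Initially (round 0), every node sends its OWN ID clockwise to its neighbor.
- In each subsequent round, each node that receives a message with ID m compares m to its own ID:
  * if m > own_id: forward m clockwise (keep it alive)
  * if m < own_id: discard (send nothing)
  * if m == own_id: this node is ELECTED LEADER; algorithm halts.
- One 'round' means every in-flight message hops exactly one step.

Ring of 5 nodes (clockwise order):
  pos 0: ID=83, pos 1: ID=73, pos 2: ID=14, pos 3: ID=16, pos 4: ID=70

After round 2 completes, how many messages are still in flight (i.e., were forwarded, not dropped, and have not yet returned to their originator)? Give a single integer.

Answer: 2

Derivation:
Round 1: pos1(id73) recv 83: fwd; pos2(id14) recv 73: fwd; pos3(id16) recv 14: drop; pos4(id70) recv 16: drop; pos0(id83) recv 70: drop
Round 2: pos2(id14) recv 83: fwd; pos3(id16) recv 73: fwd
After round 2: 2 messages still in flight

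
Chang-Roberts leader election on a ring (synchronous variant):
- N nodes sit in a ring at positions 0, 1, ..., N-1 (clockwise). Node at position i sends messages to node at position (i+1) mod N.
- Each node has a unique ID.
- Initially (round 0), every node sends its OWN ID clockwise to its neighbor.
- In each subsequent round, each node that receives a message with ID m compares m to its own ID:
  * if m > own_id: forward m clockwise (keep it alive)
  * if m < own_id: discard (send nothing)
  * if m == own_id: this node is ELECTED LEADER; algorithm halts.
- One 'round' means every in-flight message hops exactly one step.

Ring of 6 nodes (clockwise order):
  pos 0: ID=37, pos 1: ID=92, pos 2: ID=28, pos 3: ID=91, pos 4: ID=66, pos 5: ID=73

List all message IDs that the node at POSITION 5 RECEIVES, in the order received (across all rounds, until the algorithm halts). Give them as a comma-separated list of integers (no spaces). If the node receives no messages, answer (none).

Answer: 66,91,92

Derivation:
Round 1: pos1(id92) recv 37: drop; pos2(id28) recv 92: fwd; pos3(id91) recv 28: drop; pos4(id66) recv 91: fwd; pos5(id73) recv 66: drop; pos0(id37) recv 73: fwd
Round 2: pos3(id91) recv 92: fwd; pos5(id73) recv 91: fwd; pos1(id92) recv 73: drop
Round 3: pos4(id66) recv 92: fwd; pos0(id37) recv 91: fwd
Round 4: pos5(id73) recv 92: fwd; pos1(id92) recv 91: drop
Round 5: pos0(id37) recv 92: fwd
Round 6: pos1(id92) recv 92: ELECTED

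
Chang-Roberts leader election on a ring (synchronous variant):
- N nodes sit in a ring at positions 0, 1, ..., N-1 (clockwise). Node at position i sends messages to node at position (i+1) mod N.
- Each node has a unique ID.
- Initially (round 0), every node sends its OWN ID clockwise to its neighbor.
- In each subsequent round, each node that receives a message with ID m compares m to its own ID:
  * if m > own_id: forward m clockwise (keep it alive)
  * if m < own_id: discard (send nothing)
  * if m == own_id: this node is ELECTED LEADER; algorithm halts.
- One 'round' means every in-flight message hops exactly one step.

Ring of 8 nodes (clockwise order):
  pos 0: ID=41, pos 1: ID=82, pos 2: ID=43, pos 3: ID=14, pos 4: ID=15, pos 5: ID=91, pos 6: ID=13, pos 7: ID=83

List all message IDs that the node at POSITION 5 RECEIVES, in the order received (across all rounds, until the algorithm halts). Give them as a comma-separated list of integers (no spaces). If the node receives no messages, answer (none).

Answer: 15,43,82,83,91

Derivation:
Round 1: pos1(id82) recv 41: drop; pos2(id43) recv 82: fwd; pos3(id14) recv 43: fwd; pos4(id15) recv 14: drop; pos5(id91) recv 15: drop; pos6(id13) recv 91: fwd; pos7(id83) recv 13: drop; pos0(id41) recv 83: fwd
Round 2: pos3(id14) recv 82: fwd; pos4(id15) recv 43: fwd; pos7(id83) recv 91: fwd; pos1(id82) recv 83: fwd
Round 3: pos4(id15) recv 82: fwd; pos5(id91) recv 43: drop; pos0(id41) recv 91: fwd; pos2(id43) recv 83: fwd
Round 4: pos5(id91) recv 82: drop; pos1(id82) recv 91: fwd; pos3(id14) recv 83: fwd
Round 5: pos2(id43) recv 91: fwd; pos4(id15) recv 83: fwd
Round 6: pos3(id14) recv 91: fwd; pos5(id91) recv 83: drop
Round 7: pos4(id15) recv 91: fwd
Round 8: pos5(id91) recv 91: ELECTED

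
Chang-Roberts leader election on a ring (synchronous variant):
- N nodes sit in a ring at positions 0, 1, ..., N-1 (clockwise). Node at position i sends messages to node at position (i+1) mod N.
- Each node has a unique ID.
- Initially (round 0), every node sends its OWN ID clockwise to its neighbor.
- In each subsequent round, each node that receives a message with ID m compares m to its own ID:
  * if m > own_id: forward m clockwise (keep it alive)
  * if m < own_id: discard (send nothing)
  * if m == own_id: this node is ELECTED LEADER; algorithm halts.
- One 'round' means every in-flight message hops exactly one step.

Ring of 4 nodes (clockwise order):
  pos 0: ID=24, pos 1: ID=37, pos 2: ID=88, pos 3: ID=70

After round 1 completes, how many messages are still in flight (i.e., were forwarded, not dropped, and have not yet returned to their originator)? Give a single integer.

Answer: 2

Derivation:
Round 1: pos1(id37) recv 24: drop; pos2(id88) recv 37: drop; pos3(id70) recv 88: fwd; pos0(id24) recv 70: fwd
After round 1: 2 messages still in flight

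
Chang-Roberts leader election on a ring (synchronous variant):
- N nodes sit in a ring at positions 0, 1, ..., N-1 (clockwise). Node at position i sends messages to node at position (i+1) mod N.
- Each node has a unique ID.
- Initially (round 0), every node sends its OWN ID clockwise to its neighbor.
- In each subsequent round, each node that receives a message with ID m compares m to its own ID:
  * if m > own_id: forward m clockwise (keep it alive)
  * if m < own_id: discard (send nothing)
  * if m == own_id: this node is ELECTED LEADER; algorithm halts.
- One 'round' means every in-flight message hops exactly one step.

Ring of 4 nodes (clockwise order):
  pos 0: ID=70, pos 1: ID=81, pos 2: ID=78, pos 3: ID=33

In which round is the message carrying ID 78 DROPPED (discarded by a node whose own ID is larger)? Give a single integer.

Answer: 3

Derivation:
Round 1: pos1(id81) recv 70: drop; pos2(id78) recv 81: fwd; pos3(id33) recv 78: fwd; pos0(id70) recv 33: drop
Round 2: pos3(id33) recv 81: fwd; pos0(id70) recv 78: fwd
Round 3: pos0(id70) recv 81: fwd; pos1(id81) recv 78: drop
Round 4: pos1(id81) recv 81: ELECTED
Message ID 78 originates at pos 2; dropped at pos 1 in round 3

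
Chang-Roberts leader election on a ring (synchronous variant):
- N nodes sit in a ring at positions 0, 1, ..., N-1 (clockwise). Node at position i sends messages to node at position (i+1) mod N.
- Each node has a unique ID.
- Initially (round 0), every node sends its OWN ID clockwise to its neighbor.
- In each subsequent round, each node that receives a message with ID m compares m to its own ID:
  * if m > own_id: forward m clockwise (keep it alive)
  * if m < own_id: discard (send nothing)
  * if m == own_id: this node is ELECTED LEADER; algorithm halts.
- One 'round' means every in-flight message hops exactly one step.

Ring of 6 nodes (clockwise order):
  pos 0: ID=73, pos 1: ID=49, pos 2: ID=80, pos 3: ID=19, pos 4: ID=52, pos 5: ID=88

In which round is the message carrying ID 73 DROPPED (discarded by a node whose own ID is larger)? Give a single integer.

Round 1: pos1(id49) recv 73: fwd; pos2(id80) recv 49: drop; pos3(id19) recv 80: fwd; pos4(id52) recv 19: drop; pos5(id88) recv 52: drop; pos0(id73) recv 88: fwd
Round 2: pos2(id80) recv 73: drop; pos4(id52) recv 80: fwd; pos1(id49) recv 88: fwd
Round 3: pos5(id88) recv 80: drop; pos2(id80) recv 88: fwd
Round 4: pos3(id19) recv 88: fwd
Round 5: pos4(id52) recv 88: fwd
Round 6: pos5(id88) recv 88: ELECTED
Message ID 73 originates at pos 0; dropped at pos 2 in round 2

Answer: 2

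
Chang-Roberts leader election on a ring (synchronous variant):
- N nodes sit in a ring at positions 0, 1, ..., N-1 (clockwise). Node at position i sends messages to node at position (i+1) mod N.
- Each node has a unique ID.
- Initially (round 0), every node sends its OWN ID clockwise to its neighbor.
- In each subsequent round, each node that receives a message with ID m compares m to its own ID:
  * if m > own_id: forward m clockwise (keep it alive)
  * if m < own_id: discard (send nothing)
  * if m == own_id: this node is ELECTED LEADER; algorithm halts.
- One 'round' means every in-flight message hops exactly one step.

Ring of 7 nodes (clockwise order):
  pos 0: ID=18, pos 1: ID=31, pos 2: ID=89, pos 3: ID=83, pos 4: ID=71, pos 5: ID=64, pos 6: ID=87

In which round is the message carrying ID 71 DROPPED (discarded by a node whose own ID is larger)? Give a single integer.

Round 1: pos1(id31) recv 18: drop; pos2(id89) recv 31: drop; pos3(id83) recv 89: fwd; pos4(id71) recv 83: fwd; pos5(id64) recv 71: fwd; pos6(id87) recv 64: drop; pos0(id18) recv 87: fwd
Round 2: pos4(id71) recv 89: fwd; pos5(id64) recv 83: fwd; pos6(id87) recv 71: drop; pos1(id31) recv 87: fwd
Round 3: pos5(id64) recv 89: fwd; pos6(id87) recv 83: drop; pos2(id89) recv 87: drop
Round 4: pos6(id87) recv 89: fwd
Round 5: pos0(id18) recv 89: fwd
Round 6: pos1(id31) recv 89: fwd
Round 7: pos2(id89) recv 89: ELECTED
Message ID 71 originates at pos 4; dropped at pos 6 in round 2

Answer: 2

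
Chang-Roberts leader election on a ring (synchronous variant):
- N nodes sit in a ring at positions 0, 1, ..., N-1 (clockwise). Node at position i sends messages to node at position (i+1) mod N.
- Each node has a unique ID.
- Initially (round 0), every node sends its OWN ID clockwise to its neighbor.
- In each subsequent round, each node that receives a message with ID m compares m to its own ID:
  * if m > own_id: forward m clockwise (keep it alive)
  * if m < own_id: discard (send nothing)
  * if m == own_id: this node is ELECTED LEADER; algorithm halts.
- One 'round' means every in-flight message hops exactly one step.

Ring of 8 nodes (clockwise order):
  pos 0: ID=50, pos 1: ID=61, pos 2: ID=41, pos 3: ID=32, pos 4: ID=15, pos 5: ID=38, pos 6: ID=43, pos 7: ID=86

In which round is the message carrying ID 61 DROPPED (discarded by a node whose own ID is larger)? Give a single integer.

Round 1: pos1(id61) recv 50: drop; pos2(id41) recv 61: fwd; pos3(id32) recv 41: fwd; pos4(id15) recv 32: fwd; pos5(id38) recv 15: drop; pos6(id43) recv 38: drop; pos7(id86) recv 43: drop; pos0(id50) recv 86: fwd
Round 2: pos3(id32) recv 61: fwd; pos4(id15) recv 41: fwd; pos5(id38) recv 32: drop; pos1(id61) recv 86: fwd
Round 3: pos4(id15) recv 61: fwd; pos5(id38) recv 41: fwd; pos2(id41) recv 86: fwd
Round 4: pos5(id38) recv 61: fwd; pos6(id43) recv 41: drop; pos3(id32) recv 86: fwd
Round 5: pos6(id43) recv 61: fwd; pos4(id15) recv 86: fwd
Round 6: pos7(id86) recv 61: drop; pos5(id38) recv 86: fwd
Round 7: pos6(id43) recv 86: fwd
Round 8: pos7(id86) recv 86: ELECTED
Message ID 61 originates at pos 1; dropped at pos 7 in round 6

Answer: 6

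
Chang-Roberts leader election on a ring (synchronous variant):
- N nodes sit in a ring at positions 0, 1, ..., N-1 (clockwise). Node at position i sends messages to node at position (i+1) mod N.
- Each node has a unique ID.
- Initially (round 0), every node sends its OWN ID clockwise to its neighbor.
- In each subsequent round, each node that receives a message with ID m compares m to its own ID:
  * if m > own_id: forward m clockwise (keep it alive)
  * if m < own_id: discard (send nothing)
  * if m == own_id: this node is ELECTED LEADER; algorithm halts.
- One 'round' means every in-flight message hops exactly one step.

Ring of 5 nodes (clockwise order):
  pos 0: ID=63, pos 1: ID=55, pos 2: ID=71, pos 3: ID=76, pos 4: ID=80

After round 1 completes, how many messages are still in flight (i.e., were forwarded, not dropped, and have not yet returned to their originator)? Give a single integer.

Answer: 2

Derivation:
Round 1: pos1(id55) recv 63: fwd; pos2(id71) recv 55: drop; pos3(id76) recv 71: drop; pos4(id80) recv 76: drop; pos0(id63) recv 80: fwd
After round 1: 2 messages still in flight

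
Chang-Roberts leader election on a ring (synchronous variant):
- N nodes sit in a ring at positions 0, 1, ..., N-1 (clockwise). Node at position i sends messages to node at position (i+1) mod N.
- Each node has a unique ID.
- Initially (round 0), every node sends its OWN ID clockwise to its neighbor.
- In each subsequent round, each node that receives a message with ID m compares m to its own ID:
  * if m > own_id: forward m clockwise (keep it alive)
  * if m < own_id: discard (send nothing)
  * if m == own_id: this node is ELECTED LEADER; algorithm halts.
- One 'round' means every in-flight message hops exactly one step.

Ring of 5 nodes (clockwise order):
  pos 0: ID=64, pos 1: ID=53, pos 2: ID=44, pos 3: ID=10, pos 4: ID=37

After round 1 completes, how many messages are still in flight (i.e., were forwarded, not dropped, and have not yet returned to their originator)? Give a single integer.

Answer: 3

Derivation:
Round 1: pos1(id53) recv 64: fwd; pos2(id44) recv 53: fwd; pos3(id10) recv 44: fwd; pos4(id37) recv 10: drop; pos0(id64) recv 37: drop
After round 1: 3 messages still in flight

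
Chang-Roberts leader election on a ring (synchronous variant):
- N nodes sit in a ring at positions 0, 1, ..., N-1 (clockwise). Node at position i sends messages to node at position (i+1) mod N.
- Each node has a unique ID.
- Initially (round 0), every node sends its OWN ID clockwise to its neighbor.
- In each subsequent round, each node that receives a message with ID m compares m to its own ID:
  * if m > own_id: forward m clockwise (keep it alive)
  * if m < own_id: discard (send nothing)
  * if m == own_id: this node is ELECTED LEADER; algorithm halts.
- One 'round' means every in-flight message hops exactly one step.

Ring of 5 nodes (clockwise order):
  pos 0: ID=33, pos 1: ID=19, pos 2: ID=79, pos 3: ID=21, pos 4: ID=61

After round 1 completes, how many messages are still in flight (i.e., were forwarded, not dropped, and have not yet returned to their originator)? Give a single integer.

Round 1: pos1(id19) recv 33: fwd; pos2(id79) recv 19: drop; pos3(id21) recv 79: fwd; pos4(id61) recv 21: drop; pos0(id33) recv 61: fwd
After round 1: 3 messages still in flight

Answer: 3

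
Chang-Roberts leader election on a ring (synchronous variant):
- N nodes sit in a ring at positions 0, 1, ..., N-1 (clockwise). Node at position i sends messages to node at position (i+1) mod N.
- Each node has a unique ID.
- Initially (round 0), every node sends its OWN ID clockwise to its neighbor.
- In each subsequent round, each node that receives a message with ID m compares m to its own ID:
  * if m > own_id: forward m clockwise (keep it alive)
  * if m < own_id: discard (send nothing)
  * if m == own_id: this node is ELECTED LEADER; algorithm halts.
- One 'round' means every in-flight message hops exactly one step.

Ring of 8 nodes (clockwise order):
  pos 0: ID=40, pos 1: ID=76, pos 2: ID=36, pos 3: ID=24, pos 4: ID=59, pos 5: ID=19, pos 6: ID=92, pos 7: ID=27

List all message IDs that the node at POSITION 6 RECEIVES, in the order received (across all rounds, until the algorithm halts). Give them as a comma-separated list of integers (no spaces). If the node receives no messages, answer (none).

Round 1: pos1(id76) recv 40: drop; pos2(id36) recv 76: fwd; pos3(id24) recv 36: fwd; pos4(id59) recv 24: drop; pos5(id19) recv 59: fwd; pos6(id92) recv 19: drop; pos7(id27) recv 92: fwd; pos0(id40) recv 27: drop
Round 2: pos3(id24) recv 76: fwd; pos4(id59) recv 36: drop; pos6(id92) recv 59: drop; pos0(id40) recv 92: fwd
Round 3: pos4(id59) recv 76: fwd; pos1(id76) recv 92: fwd
Round 4: pos5(id19) recv 76: fwd; pos2(id36) recv 92: fwd
Round 5: pos6(id92) recv 76: drop; pos3(id24) recv 92: fwd
Round 6: pos4(id59) recv 92: fwd
Round 7: pos5(id19) recv 92: fwd
Round 8: pos6(id92) recv 92: ELECTED

Answer: 19,59,76,92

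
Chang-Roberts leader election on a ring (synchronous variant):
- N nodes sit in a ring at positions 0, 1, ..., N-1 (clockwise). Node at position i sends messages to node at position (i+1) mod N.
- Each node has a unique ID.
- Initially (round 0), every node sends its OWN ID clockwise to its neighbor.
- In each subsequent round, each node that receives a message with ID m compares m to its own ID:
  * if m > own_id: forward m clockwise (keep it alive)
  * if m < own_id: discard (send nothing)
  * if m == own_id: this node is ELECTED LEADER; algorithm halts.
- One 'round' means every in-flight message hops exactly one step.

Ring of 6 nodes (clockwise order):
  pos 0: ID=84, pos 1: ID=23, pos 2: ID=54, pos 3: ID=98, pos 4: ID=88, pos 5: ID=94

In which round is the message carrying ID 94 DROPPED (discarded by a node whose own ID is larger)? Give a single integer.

Round 1: pos1(id23) recv 84: fwd; pos2(id54) recv 23: drop; pos3(id98) recv 54: drop; pos4(id88) recv 98: fwd; pos5(id94) recv 88: drop; pos0(id84) recv 94: fwd
Round 2: pos2(id54) recv 84: fwd; pos5(id94) recv 98: fwd; pos1(id23) recv 94: fwd
Round 3: pos3(id98) recv 84: drop; pos0(id84) recv 98: fwd; pos2(id54) recv 94: fwd
Round 4: pos1(id23) recv 98: fwd; pos3(id98) recv 94: drop
Round 5: pos2(id54) recv 98: fwd
Round 6: pos3(id98) recv 98: ELECTED
Message ID 94 originates at pos 5; dropped at pos 3 in round 4

Answer: 4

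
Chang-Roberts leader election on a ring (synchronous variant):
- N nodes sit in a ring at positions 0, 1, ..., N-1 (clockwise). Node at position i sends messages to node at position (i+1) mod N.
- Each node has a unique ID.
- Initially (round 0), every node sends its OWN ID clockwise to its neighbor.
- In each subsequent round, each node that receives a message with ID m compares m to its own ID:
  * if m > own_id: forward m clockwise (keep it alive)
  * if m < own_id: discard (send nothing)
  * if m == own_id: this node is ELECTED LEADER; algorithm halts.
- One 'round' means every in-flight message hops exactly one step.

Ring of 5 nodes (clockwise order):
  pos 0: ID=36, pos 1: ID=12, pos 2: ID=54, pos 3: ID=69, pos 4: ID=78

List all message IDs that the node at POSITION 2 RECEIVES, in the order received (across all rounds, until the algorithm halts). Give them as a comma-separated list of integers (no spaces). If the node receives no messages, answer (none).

Round 1: pos1(id12) recv 36: fwd; pos2(id54) recv 12: drop; pos3(id69) recv 54: drop; pos4(id78) recv 69: drop; pos0(id36) recv 78: fwd
Round 2: pos2(id54) recv 36: drop; pos1(id12) recv 78: fwd
Round 3: pos2(id54) recv 78: fwd
Round 4: pos3(id69) recv 78: fwd
Round 5: pos4(id78) recv 78: ELECTED

Answer: 12,36,78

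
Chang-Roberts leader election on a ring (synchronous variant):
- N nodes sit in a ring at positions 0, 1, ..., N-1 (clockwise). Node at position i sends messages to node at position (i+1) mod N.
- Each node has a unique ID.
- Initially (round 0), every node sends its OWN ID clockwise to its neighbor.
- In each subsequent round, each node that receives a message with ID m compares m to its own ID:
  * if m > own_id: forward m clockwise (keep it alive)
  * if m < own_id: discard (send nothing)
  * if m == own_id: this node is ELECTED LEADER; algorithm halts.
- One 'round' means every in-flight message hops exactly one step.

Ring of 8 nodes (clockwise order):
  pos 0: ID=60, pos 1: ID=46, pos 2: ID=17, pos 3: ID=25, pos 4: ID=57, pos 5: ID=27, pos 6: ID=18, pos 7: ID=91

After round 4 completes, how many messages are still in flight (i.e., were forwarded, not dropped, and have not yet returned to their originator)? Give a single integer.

Answer: 2

Derivation:
Round 1: pos1(id46) recv 60: fwd; pos2(id17) recv 46: fwd; pos3(id25) recv 17: drop; pos4(id57) recv 25: drop; pos5(id27) recv 57: fwd; pos6(id18) recv 27: fwd; pos7(id91) recv 18: drop; pos0(id60) recv 91: fwd
Round 2: pos2(id17) recv 60: fwd; pos3(id25) recv 46: fwd; pos6(id18) recv 57: fwd; pos7(id91) recv 27: drop; pos1(id46) recv 91: fwd
Round 3: pos3(id25) recv 60: fwd; pos4(id57) recv 46: drop; pos7(id91) recv 57: drop; pos2(id17) recv 91: fwd
Round 4: pos4(id57) recv 60: fwd; pos3(id25) recv 91: fwd
After round 4: 2 messages still in flight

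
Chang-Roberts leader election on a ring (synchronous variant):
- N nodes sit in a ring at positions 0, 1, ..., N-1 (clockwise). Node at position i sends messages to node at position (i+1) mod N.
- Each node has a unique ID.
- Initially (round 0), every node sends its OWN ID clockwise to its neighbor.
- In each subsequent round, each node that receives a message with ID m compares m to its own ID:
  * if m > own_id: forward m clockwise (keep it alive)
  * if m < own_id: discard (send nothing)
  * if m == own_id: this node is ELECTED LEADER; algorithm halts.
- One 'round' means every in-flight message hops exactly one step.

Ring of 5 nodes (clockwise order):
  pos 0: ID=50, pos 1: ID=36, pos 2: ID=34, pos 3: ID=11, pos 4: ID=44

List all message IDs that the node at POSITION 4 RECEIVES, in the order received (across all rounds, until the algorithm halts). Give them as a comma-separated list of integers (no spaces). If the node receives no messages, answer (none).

Answer: 11,34,36,50

Derivation:
Round 1: pos1(id36) recv 50: fwd; pos2(id34) recv 36: fwd; pos3(id11) recv 34: fwd; pos4(id44) recv 11: drop; pos0(id50) recv 44: drop
Round 2: pos2(id34) recv 50: fwd; pos3(id11) recv 36: fwd; pos4(id44) recv 34: drop
Round 3: pos3(id11) recv 50: fwd; pos4(id44) recv 36: drop
Round 4: pos4(id44) recv 50: fwd
Round 5: pos0(id50) recv 50: ELECTED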